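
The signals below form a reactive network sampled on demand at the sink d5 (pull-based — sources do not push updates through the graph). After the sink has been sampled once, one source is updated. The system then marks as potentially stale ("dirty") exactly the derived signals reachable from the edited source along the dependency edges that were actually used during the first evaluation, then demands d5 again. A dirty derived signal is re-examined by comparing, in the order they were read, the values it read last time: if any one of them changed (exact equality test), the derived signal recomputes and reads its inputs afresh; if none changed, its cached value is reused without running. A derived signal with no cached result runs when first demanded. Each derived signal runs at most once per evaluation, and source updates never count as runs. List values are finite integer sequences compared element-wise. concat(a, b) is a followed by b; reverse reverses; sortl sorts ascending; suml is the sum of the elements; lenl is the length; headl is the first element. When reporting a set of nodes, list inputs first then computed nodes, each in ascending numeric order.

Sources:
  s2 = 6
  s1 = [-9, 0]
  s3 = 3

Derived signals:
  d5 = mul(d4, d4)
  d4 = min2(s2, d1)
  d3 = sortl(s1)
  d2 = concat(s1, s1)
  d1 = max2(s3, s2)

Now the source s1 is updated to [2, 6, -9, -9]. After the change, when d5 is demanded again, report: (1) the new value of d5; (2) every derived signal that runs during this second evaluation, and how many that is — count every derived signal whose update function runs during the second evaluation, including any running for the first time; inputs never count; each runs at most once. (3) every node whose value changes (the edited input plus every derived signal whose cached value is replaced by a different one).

Initial pass — values computed on the first demand:
  d1 = max2(3, 6) = 6
  d4 = min2(6, 6) = 6
  d5 = mul(6, 6) = 36

Second demand — change propagation:
  no demanded computation ever read s1, so the edit dirties nothing and nothing runs.

The important point: nothing the output needs ever reads s1, so the edit is invisible to it.

d5 now evaluates to 36.
Run set: none (0 run).
Changed values: s1.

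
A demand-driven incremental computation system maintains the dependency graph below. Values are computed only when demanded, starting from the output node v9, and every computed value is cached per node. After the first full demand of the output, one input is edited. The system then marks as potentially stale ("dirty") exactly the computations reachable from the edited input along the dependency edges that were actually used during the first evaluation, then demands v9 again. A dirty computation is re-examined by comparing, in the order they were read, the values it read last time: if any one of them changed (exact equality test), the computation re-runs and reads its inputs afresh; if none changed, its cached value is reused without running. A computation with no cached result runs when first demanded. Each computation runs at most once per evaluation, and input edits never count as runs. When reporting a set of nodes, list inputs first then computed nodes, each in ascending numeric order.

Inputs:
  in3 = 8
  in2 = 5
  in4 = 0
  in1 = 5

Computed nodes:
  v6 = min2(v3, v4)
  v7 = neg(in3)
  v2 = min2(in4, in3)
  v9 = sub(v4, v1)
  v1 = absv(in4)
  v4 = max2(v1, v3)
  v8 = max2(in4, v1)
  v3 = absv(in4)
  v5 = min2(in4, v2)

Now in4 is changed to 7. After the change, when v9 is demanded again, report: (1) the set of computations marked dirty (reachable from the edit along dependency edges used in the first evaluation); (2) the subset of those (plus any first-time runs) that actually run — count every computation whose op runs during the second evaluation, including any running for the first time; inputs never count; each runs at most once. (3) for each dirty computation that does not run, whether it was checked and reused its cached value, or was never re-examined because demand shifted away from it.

First evaluation (everything demanded from the output):
  v1 = absv(0) = 0
  v3 = absv(0) = 0
  v4 = max2(0, 0) = 0
  v9 = sub(0, 0) = 0

Propagation after the edit:
  v1: runs — in4 0->7; result 7.
  v3: runs — in4 0->7; result 7.
  v4: runs — v1 0->7; v3 0->7; result 7.
  v9: runs — v4 0->7; v1 0->7; result 0 (same value as before).

Marked dirty: v1, v3, v4, v9.
Computations that run: v1, v3, v4, v9 — 4 in total.
Every dirty computation ran.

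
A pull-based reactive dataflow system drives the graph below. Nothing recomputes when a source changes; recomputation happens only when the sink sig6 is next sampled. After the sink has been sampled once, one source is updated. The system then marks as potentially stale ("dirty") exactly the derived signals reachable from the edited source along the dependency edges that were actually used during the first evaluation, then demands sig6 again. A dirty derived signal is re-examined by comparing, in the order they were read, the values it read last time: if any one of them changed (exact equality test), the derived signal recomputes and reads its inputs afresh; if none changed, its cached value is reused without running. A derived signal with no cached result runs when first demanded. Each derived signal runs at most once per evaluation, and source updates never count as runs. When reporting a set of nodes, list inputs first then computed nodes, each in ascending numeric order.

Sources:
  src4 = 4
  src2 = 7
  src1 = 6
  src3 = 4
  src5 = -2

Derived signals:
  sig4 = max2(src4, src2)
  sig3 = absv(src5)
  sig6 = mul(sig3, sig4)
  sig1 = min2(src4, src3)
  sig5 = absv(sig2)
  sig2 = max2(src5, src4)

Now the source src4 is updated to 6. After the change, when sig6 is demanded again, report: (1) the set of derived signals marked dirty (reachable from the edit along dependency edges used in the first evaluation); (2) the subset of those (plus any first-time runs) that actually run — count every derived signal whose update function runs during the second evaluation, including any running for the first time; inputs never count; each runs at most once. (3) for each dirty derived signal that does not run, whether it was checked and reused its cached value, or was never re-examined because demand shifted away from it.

Marked dirty: sig4, sig6.
Derived signals that run: sig4 — 1 in total.
Checked but reused from cache: sig6.
Key observation: the change is absorbed at sig4 — it re-runs but produces the same value, and the output's value is unchanged.

First evaluation (everything demanded from the output):
  sig3 = absv(-2) = 2
  sig4 = max2(4, 7) = 7
  sig6 = mul(2, 7) = 14

Propagation after the edit:
  sig4: runs — src4 4->6; result 7 (same value as before).
  sig6: checked — values it read are unchanged (sig3 unchanged, sig4 unchanged); reused cached 14 without running.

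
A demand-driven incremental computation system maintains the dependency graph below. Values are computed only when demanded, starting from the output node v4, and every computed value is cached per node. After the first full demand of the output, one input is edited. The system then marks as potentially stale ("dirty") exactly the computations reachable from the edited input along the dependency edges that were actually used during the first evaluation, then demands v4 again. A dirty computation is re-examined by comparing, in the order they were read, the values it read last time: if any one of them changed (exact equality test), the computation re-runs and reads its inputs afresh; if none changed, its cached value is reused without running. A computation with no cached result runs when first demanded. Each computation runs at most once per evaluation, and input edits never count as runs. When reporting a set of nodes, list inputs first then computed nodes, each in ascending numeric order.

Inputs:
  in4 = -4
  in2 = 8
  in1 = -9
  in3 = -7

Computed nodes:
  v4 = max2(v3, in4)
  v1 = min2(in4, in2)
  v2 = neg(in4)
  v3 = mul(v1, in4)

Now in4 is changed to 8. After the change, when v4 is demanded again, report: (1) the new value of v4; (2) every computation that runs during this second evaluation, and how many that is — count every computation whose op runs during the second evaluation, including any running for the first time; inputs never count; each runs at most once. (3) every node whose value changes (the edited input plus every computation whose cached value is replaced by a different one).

New value of v4: 64.
Computations that run: v1, v3, v4 — 3 in total.
Values that change: in4, v1, v3, v4.

First evaluation (everything demanded from the output):
  v1 = min2(-4, 8) = -4
  v3 = mul(-4, -4) = 16
  v4 = max2(16, -4) = 16

Propagation after the edit:
  v1: runs — in4 -4->8; result 8.
  v3: runs — v1 -4->8; in4 -4->8; result 64.
  v4: runs — v3 16->64; in4 -4->8; result 64.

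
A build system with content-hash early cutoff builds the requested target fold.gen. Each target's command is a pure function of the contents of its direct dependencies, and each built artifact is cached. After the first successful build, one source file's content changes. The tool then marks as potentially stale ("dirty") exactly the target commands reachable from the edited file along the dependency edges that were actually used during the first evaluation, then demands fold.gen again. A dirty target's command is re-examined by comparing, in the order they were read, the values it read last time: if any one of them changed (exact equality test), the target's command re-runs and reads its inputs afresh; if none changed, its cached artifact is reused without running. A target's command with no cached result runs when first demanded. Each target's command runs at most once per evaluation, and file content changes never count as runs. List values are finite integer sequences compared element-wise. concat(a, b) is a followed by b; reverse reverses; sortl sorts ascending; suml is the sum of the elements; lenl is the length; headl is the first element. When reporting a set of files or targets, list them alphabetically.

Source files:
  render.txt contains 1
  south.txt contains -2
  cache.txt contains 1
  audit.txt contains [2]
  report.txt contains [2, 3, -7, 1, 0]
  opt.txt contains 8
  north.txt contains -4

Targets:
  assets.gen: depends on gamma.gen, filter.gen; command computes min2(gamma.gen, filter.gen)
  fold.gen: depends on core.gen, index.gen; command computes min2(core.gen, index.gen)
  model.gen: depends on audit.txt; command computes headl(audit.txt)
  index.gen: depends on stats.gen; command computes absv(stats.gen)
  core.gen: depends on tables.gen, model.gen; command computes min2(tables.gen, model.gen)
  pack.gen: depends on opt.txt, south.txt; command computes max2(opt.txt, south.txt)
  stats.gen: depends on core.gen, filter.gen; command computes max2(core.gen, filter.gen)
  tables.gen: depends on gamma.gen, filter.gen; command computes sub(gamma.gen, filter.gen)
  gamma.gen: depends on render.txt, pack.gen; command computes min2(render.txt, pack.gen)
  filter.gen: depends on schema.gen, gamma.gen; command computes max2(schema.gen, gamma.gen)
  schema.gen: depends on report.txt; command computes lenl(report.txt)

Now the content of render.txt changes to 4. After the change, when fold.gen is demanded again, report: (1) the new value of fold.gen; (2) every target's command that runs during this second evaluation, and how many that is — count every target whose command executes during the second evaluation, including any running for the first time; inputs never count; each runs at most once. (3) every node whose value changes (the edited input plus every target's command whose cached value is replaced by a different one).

First evaluation (everything demanded from the output):
  model.gen = headl([2]) = 2
  pack.gen = max2(8, -2) = 8
  gamma.gen = min2(1, 8) = 1
  schema.gen = lenl([2, 3, -7, 1, 0]) = 5
  filter.gen = max2(5, 1) = 5
  tables.gen = sub(1, 5) = -4
  core.gen = min2(-4, 2) = -4
  stats.gen = max2(-4, 5) = 5
  index.gen = absv(5) = 5
  fold.gen = min2(-4, 5) = -4

Propagation after the edit:
  gamma.gen: runs — render.txt 1->4; result 4.
  filter.gen: runs — gamma.gen 1->4; result 5 (same value as before).
  tables.gen: runs — gamma.gen 1->4; result -1.
  core.gen: runs — tables.gen -4->-1; result -1.
  stats.gen: runs — core.gen -4->-1; result 5 (same value as before).
  index.gen: checked — values it read are unchanged (stats.gen unchanged); reused cached 5 without running.
  fold.gen: runs — core.gen -4->-1; result -1.

Key observation: the cutoff stops propagation at index.gen — its inputs' values are unchanged, so it reuses its cache.

New value of fold.gen: -1.
Target commands that run: core.gen, filter.gen, fold.gen, gamma.gen, stats.gen, tables.gen — 6 in total.
Values that change: core.gen, fold.gen, gamma.gen, render.txt, tables.gen.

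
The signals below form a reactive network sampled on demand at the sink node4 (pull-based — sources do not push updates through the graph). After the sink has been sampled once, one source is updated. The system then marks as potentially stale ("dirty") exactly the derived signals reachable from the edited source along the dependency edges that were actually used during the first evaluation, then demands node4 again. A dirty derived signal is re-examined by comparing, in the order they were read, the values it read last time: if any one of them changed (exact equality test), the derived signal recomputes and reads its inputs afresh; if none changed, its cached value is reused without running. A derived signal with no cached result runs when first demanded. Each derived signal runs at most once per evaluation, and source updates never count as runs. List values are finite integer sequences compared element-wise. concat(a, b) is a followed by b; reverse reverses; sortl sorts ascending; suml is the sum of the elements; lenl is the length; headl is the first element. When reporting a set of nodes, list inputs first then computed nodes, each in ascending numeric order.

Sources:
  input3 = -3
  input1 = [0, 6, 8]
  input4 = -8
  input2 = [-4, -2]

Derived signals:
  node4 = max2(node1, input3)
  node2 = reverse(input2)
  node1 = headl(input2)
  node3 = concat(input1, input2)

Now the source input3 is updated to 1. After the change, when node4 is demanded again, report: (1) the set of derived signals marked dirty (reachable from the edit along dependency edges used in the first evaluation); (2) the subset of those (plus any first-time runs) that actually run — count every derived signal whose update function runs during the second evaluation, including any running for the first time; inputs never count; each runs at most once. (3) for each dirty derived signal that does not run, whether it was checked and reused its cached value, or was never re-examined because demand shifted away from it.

Dirty set: node4.
Run set: node4 (1 run).
All dirty derived signals ended up running.

Initial pass — values computed on the first demand:
  node1 = headl([-4, -2]) = -4
  node4 = max2(-4, -3) = -3

Second demand — change propagation:
  node4: re-runs because input3 -3->1; new result 1.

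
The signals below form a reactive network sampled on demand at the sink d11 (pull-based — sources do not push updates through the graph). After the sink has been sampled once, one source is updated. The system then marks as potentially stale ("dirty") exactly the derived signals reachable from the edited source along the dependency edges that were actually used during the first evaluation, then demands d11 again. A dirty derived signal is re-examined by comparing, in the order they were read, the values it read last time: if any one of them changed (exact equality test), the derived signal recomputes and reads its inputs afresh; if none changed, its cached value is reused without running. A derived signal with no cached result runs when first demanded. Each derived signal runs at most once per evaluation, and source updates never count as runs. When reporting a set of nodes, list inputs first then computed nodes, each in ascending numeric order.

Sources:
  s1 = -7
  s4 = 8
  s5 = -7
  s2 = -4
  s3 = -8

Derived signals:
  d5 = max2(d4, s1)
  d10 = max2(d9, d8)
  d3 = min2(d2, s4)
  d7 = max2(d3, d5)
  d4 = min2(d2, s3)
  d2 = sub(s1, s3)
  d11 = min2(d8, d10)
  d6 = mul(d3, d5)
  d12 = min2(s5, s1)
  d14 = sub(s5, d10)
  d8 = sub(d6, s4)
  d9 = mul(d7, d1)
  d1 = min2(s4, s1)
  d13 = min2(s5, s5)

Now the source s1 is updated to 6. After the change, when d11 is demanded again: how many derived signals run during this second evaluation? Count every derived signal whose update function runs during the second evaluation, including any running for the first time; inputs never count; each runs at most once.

Run set: d1, d2, d3, d4, d5, d6, d7, d8, d9, d10, d11 (11 run).

Initial pass — values computed on the first demand:
  d1 = min2(8, -7) = -7
  d2 = sub(-7, -8) = 1
  d3 = min2(1, 8) = 1
  d4 = min2(1, -8) = -8
  d5 = max2(-8, -7) = -7
  d6 = mul(1, -7) = -7
  d7 = max2(1, -7) = 1
  d8 = sub(-7, 8) = -15
  d9 = mul(1, -7) = -7
  d10 = max2(-7, -15) = -7
  d11 = min2(-15, -7) = -15

Second demand — change propagation:
  d1: re-runs because s1 -7->6; new result 6.
  d2: re-runs because s1 -7->6; new result 14.
  d3: re-runs because d2 1->14; new result 8.
  d4: re-runs because d2 1->14; new result -8 (unchanged).
  d5: re-runs because s1 -7->6; new result 6.
  d6: re-runs because d3 1->8; d5 -7->6; new result 48.
  d7: re-runs because d3 1->8; d5 -7->6; new result 8.
  d8: re-runs because d6 -7->48; new result 40.
  d9: re-runs because d7 1->8; d1 -7->6; new result 48.
  d10: re-runs because d9 -7->48; d8 -15->40; new result 48.
  d11: re-runs because d8 -15->40; d10 -7->48; new result 40.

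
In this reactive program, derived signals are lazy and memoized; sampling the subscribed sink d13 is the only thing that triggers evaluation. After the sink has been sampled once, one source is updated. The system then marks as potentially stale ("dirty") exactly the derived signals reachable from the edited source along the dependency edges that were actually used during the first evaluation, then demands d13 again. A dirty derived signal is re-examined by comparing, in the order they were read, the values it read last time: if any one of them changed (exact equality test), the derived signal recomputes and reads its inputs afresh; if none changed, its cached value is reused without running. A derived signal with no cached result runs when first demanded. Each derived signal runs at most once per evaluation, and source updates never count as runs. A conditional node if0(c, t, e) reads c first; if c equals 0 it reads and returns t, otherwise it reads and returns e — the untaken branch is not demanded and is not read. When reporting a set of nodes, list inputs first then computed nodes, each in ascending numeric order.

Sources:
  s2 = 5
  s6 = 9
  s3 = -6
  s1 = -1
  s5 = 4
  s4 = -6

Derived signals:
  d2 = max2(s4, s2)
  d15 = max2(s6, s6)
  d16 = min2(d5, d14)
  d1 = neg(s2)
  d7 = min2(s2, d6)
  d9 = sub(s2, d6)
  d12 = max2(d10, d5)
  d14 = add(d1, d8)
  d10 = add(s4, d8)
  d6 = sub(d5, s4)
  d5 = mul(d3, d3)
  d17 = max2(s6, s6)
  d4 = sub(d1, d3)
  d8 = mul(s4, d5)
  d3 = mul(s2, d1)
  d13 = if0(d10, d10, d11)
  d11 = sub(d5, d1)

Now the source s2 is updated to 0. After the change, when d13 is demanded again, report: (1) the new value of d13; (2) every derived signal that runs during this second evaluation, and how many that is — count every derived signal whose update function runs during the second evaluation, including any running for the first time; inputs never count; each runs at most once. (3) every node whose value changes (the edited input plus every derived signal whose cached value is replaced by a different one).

Demanding d13 again yields 0.
7 derived signals run: d1, d3, d5, d8, d10, d11, d13.
The nodes whose values change: s2, d1, d3, d5, d8, d10, d11, d13.

First demand of the output computes:
  d1 = neg(5) = -5
  d3 = mul(5, -5) = -25
  d5 = mul(-25, -25) = 625
  d8 = mul(-6, 625) = -3750
  d10 = add(-6, -3750) = -3756
  d11 = sub(625, -5) = 630
  d13 = if0(d10=-3756 -> else branch d11) = 630

After the edit, cleaning proceeds:
  d1: a read changed (s2 5->0) — executes, giving 0.
  d3: a read changed (s2 5->0; d1 -5->0) — executes, giving 0.
  d5: a read changed (d3 -25->0; d3 -25->0) — executes, giving 0.
  d8: a read changed (d5 625->0) — executes, giving 0.
  d10: a read changed (d8 -3750->0) — executes, giving -6.
  d11: a read changed (d5 625->0; d1 -5->0) — executes, giving 0.
  d13: a read changed (d10 -3756->-6; d11 630->0) — executes, giving 0.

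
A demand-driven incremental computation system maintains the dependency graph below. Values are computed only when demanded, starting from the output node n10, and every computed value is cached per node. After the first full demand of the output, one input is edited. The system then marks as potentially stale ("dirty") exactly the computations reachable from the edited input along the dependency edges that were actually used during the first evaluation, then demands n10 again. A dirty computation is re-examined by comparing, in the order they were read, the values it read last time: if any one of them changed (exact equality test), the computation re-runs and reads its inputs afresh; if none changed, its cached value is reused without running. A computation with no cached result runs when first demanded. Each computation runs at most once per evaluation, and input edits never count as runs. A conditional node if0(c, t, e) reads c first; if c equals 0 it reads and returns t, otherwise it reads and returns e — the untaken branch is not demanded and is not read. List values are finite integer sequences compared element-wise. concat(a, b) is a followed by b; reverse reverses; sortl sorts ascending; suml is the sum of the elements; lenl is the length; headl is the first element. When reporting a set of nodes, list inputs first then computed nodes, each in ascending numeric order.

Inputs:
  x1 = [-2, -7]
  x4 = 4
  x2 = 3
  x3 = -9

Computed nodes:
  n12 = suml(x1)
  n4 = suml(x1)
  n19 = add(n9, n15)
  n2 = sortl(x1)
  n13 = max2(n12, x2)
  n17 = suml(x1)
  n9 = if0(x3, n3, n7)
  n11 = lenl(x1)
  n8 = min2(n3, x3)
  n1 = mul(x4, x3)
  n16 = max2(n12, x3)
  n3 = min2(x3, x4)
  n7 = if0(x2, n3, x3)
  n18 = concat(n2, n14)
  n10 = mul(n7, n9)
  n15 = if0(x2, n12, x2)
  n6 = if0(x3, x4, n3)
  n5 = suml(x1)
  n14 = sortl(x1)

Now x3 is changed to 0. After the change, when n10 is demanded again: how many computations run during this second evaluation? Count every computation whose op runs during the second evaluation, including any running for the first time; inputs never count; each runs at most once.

Computations that run: n3, n7, n9, n10 — 4 in total.
Key observation: a condition flipped, so demand reaches new nodes — n3 runs for the first time.

First evaluation (everything demanded from the output):
  n7 = if0(x2=3 -> else branch x3) = -9
  n9 = if0(x3=-9 -> else branch n7) = -9
  n10 = mul(-9, -9) = 81

Propagation after the edit:
  n3: demanded for the first time — runs, produces 0.
  n7: runs — x3 -9->0; result 0.
  n9: runs — x3 -9->0; n7 -9->0; result 0.
  n10: runs — n7 -9->0; n9 -9->0; result 0.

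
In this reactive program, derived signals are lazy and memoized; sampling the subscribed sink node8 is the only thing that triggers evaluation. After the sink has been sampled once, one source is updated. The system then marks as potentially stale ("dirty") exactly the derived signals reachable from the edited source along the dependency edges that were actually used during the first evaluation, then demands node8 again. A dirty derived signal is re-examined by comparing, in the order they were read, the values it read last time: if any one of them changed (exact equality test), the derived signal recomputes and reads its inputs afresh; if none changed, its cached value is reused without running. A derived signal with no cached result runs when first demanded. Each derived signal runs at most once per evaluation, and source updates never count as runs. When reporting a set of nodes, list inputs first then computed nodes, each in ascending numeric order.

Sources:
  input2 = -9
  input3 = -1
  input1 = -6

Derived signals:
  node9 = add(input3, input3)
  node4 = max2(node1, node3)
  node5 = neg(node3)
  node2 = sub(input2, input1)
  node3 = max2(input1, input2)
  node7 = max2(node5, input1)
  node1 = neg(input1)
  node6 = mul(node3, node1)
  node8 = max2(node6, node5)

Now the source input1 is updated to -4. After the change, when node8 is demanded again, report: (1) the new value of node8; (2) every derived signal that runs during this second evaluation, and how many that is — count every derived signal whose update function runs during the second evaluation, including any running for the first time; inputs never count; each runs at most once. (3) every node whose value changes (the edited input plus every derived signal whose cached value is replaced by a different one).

Demanding node8 again yields 4.
5 derived signals run: node1, node3, node5, node6, node8.
The nodes whose values change: input1, node1, node3, node5, node6, node8.

First demand of the output computes:
  node1 = neg(-6) = 6
  node3 = max2(-6, -9) = -6
  node5 = neg(-6) = 6
  node6 = mul(-6, 6) = -36
  node8 = max2(-36, 6) = 6

After the edit, cleaning proceeds:
  node1: a read changed (input1 -6->-4) — executes, giving 4.
  node3: a read changed (input1 -6->-4) — executes, giving -4.
  node5: a read changed (node3 -6->-4) — executes, giving 4.
  node6: a read changed (node3 -6->-4; node1 6->4) — executes, giving -16.
  node8: a read changed (node6 -36->-16; node5 6->4) — executes, giving 4.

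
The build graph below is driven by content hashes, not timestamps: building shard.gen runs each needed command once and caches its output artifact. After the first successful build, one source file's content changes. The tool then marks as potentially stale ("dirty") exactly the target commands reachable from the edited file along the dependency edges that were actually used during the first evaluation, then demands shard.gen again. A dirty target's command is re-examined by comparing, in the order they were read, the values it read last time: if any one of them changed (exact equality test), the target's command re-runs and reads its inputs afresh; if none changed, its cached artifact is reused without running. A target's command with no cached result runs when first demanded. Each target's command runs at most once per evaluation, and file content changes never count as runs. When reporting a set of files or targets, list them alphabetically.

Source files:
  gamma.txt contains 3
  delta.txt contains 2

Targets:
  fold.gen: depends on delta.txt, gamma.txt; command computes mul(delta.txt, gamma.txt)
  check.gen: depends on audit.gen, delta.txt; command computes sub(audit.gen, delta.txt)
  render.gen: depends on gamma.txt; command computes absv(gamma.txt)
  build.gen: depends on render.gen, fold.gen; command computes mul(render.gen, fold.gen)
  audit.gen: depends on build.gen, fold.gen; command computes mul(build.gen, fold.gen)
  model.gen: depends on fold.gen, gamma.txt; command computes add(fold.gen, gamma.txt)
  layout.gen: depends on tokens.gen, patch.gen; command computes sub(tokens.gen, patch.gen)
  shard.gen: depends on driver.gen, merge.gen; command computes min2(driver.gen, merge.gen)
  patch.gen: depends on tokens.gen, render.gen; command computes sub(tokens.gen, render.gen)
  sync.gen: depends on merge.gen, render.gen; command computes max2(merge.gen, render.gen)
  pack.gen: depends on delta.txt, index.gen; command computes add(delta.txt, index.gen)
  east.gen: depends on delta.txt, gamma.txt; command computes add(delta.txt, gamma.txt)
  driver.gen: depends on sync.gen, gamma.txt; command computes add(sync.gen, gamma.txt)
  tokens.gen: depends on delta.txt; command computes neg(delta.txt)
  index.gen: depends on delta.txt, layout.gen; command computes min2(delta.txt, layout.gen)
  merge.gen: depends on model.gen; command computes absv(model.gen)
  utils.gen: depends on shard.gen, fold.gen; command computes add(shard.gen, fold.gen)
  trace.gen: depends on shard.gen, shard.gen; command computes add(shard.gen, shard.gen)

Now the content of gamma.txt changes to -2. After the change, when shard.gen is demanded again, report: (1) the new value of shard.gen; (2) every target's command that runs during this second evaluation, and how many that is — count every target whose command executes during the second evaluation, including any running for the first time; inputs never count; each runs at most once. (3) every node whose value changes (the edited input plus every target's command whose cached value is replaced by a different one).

Initial pass — values computed on the first demand:
  fold.gen = mul(2, 3) = 6
  model.gen = add(6, 3) = 9
  merge.gen = absv(9) = 9
  render.gen = absv(3) = 3
  sync.gen = max2(9, 3) = 9
  driver.gen = add(9, 3) = 12
  shard.gen = min2(12, 9) = 9

Second demand — change propagation:
  fold.gen: re-runs because gamma.txt 3->-2; new result -4.
  model.gen: re-runs because fold.gen 6->-4; gamma.txt 3->-2; new result -6.
  merge.gen: re-runs because model.gen 9->-6; new result 6.
  render.gen: re-runs because gamma.txt 3->-2; new result 2.
  sync.gen: re-runs because merge.gen 9->6; render.gen 3->2; new result 6.
  driver.gen: re-runs because sync.gen 9->6; gamma.txt 3->-2; new result 4.
  shard.gen: re-runs because driver.gen 12->4; merge.gen 9->6; new result 4.

shard.gen now evaluates to 4.
Run set: driver.gen, fold.gen, merge.gen, model.gen, render.gen, shard.gen, sync.gen (7 run).
Changed values: driver.gen, fold.gen, gamma.txt, merge.gen, model.gen, render.gen, shard.gen, sync.gen.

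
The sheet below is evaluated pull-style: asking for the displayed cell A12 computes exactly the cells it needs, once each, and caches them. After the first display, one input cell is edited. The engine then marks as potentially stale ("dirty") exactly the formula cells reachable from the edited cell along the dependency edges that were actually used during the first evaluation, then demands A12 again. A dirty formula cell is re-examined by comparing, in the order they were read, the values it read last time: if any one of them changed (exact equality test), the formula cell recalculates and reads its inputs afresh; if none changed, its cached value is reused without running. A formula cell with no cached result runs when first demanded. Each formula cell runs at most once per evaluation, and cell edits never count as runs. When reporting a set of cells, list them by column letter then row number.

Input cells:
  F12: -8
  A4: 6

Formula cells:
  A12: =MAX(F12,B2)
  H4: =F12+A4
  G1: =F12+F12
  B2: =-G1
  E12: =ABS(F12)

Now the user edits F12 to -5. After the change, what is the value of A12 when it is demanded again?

First demand of the output computes:
  G1 = -8 + -8 = -16
  B2 = -(-16) = 16
  A12 = MAX(-8, 16) = 16

After the edit, cleaning proceeds:
  G1: a read changed (F12 -8->-5; F12 -8->-5) — executes, giving -10.
  B2: a read changed (G1 -16->-10) — executes, giving 10.
  A12: a read changed (F12 -8->-5; B2 16->10) — executes, giving 10.

Demanding A12 again yields 10.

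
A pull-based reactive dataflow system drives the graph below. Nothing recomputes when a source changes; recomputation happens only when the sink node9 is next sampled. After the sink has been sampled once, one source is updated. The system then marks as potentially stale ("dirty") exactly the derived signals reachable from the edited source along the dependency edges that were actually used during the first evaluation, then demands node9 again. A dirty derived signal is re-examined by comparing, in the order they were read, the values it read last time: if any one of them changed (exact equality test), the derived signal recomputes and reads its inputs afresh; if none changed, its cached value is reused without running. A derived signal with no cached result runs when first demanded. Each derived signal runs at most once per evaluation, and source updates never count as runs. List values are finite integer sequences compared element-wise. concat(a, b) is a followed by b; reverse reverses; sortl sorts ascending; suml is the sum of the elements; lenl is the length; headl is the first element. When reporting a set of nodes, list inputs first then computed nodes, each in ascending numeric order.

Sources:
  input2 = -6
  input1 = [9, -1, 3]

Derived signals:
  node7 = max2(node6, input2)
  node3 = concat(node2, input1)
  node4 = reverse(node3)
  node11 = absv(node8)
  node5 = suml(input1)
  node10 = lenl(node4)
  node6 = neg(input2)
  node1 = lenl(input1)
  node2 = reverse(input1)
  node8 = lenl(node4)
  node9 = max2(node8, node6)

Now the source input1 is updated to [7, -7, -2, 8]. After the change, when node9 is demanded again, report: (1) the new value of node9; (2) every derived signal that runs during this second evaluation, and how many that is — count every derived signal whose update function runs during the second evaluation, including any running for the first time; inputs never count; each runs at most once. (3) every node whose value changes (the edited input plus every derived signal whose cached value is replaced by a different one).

New value of node9: 8.
Derived signals that run: node2, node3, node4, node8, node9 — 5 in total.
Values that change: input1, node2, node3, node4, node8, node9.

First evaluation (everything demanded from the output):
  node2 = reverse([9, -1, 3]) = [3, -1, 9]
  node3 = concat([3, -1, 9], [9, -1, 3]) = [3, -1, 9, 9, -1, 3]
  node4 = reverse([3, -1, 9, 9, -1, 3]) = [3, -1, 9, 9, -1, 3]
  node6 = neg(-6) = 6
  node8 = lenl([3, -1, 9, 9, -1, 3]) = 6
  node9 = max2(6, 6) = 6

Propagation after the edit:
  node2: runs — input1 [9, -1, 3]->[7, -7, -2, 8]; result [8, -2, -7, 7].
  node3: runs — node2 [3, -1, 9]->[8, -2, -7, 7]; input1 [9, -1, 3]->[7, -7, -2, 8]; result [8, -2, -7, 7, 7, -7, -2, 8].
  node4: runs — node3 [3, -1, 9, 9, -1, 3]->[8, -2, -7, 7, 7, -7, -2, 8]; result [8, -2, -7, 7, 7, -7, -2, 8].
  node8: runs — node4 [3, -1, 9, 9, -1, 3]->[8, -2, -7, 7, 7, -7, -2, 8]; result 8.
  node9: runs — node8 6->8; result 8.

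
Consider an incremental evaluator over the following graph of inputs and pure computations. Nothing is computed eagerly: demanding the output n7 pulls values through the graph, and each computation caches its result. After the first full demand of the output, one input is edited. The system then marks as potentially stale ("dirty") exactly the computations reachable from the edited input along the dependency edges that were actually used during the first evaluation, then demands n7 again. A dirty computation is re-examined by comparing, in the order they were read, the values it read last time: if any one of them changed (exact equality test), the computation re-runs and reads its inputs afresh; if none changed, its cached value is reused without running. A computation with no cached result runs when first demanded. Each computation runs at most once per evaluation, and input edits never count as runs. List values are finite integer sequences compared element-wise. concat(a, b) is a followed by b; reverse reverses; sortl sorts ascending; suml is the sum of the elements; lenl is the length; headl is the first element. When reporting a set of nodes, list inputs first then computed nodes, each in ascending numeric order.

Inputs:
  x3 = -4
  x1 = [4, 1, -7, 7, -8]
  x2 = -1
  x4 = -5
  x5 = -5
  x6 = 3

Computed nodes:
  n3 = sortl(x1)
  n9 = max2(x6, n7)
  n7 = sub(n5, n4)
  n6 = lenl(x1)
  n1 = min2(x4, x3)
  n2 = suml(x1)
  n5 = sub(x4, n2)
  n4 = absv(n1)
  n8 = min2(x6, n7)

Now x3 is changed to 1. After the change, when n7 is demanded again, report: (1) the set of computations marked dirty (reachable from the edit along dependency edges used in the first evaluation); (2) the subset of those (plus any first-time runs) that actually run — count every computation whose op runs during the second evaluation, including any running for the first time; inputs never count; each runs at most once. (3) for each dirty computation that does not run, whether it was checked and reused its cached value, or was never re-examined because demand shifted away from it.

Dirty set: n1, n4, n7.
Run set: n1 (1 run).
Re-examined without running (cache reused): n4, n7.
The important point: n1 recomputes to an identical value, and the output ends up unchanged.

Initial pass — values computed on the first demand:
  n1 = min2(-5, -4) = -5
  n2 = suml([4, 1, -7, 7, -8]) = -3
  n4 = absv(-5) = 5
  n5 = sub(-5, -3) = -2
  n7 = sub(-2, 5) = -7

Second demand — change propagation:
  n1: re-runs because x3 -4->1; new result -5 (unchanged).
  n4: re-examined; everything it read last time is the same (n1 unchanged) — cache 5 kept, no run.
  n7: re-examined; everything it read last time is the same (n5 unchanged, n4 unchanged) — cache -7 kept, no run.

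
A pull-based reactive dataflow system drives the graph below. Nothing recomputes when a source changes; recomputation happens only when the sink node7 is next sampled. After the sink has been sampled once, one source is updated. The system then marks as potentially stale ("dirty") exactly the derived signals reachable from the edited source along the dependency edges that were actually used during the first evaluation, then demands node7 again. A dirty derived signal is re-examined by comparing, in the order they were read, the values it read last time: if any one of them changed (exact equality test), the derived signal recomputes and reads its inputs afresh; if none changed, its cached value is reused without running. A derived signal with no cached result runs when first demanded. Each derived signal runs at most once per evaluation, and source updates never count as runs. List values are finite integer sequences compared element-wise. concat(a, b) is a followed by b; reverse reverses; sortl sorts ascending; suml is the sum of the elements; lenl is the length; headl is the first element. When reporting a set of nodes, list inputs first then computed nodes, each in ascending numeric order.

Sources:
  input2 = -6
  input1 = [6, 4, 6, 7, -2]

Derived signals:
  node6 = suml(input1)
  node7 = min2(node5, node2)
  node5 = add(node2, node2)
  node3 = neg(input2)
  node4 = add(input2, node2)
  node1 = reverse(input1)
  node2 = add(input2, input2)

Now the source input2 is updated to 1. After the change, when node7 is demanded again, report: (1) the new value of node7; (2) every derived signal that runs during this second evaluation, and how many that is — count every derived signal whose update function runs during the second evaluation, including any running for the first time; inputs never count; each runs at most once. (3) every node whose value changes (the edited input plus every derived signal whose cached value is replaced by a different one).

First evaluation (everything demanded from the output):
  node2 = add(-6, -6) = -12
  node5 = add(-12, -12) = -24
  node7 = min2(-24, -12) = -24

Propagation after the edit:
  node2: runs — input2 -6->1; input2 -6->1; result 2.
  node5: runs — node2 -12->2; node2 -12->2; result 4.
  node7: runs — node5 -24->4; node2 -12->2; result 2.

New value of node7: 2.
Derived signals that run: node2, node5, node7 — 3 in total.
Values that change: input2, node2, node5, node7.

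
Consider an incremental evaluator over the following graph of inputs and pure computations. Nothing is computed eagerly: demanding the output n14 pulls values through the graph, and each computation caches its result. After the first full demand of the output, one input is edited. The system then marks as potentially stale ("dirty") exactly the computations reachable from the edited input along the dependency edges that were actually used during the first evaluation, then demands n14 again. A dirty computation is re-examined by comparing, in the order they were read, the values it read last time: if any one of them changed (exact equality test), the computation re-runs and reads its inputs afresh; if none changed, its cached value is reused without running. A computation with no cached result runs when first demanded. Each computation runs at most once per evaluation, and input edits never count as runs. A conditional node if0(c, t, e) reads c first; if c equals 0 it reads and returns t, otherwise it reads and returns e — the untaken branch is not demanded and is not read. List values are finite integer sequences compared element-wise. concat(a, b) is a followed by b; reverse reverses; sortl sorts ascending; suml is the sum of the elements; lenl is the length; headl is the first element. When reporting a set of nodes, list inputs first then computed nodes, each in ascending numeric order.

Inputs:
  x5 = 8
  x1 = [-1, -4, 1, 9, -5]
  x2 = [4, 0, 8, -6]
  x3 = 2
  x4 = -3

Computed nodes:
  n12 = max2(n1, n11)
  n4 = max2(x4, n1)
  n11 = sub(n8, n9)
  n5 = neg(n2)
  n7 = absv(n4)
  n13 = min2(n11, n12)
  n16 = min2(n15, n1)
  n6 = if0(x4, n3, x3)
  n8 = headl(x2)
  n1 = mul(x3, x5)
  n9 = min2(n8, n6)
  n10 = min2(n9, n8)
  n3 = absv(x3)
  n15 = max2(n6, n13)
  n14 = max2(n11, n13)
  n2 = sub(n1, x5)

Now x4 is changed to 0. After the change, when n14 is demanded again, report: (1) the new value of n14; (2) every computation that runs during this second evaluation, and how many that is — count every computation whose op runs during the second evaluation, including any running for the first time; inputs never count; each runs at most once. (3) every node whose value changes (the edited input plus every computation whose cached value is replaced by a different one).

Initial pass — values computed on the first demand:
  n1 = mul(2, 8) = 16
  n6 = if0(x4=-3 -> else branch x3) = 2
  n8 = headl([4, 0, 8, -6]) = 4
  n9 = min2(4, 2) = 2
  n11 = sub(4, 2) = 2
  n12 = max2(16, 2) = 16
  n13 = min2(2, 16) = 2
  n14 = max2(2, 2) = 2

Second demand — change propagation:
  n3: newly demanded (no cache) — executes and yields 2.
  n6: re-runs because x4 -3->0; new result 2 (unchanged).
  n9: re-examined; everything it read last time is the same (n8 unchanged, n6 unchanged) — cache 2 kept, no run.
  n11: re-examined; everything it read last time is the same (n8 unchanged, n9 unchanged) — cache 2 kept, no run.
  n12: re-examined; everything it read last time is the same (n1 unchanged, n11 unchanged) — cache 16 kept, no run.
  n13: re-examined; everything it read last time is the same (n11 unchanged, n12 unchanged) — cache 2 kept, no run.
  n14: re-examined; everything it read last time is the same (n11 unchanged, n13 unchanged) — cache 2 kept, no run.

The important point: the flipped condition pulls in fresh nodes; n3 runs for the first time.

n14 now evaluates to 2.
Run set: n3, n6 (2 run).
Changed values: x4.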